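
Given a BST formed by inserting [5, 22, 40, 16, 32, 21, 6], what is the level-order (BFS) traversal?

Tree insertion order: [5, 22, 40, 16, 32, 21, 6]
Tree (level-order array): [5, None, 22, 16, 40, 6, 21, 32]
BFS from the root, enqueuing left then right child of each popped node:
  queue [5] -> pop 5, enqueue [22], visited so far: [5]
  queue [22] -> pop 22, enqueue [16, 40], visited so far: [5, 22]
  queue [16, 40] -> pop 16, enqueue [6, 21], visited so far: [5, 22, 16]
  queue [40, 6, 21] -> pop 40, enqueue [32], visited so far: [5, 22, 16, 40]
  queue [6, 21, 32] -> pop 6, enqueue [none], visited so far: [5, 22, 16, 40, 6]
  queue [21, 32] -> pop 21, enqueue [none], visited so far: [5, 22, 16, 40, 6, 21]
  queue [32] -> pop 32, enqueue [none], visited so far: [5, 22, 16, 40, 6, 21, 32]
Result: [5, 22, 16, 40, 6, 21, 32]


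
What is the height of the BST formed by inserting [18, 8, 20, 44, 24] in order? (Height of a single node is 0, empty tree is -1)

Insertion order: [18, 8, 20, 44, 24]
Tree (level-order array): [18, 8, 20, None, None, None, 44, 24]
Compute height bottom-up (empty subtree = -1):
  height(8) = 1 + max(-1, -1) = 0
  height(24) = 1 + max(-1, -1) = 0
  height(44) = 1 + max(0, -1) = 1
  height(20) = 1 + max(-1, 1) = 2
  height(18) = 1 + max(0, 2) = 3
Height = 3


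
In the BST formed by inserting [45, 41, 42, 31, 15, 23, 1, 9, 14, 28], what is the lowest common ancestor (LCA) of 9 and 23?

Tree insertion order: [45, 41, 42, 31, 15, 23, 1, 9, 14, 28]
Tree (level-order array): [45, 41, None, 31, 42, 15, None, None, None, 1, 23, None, 9, None, 28, None, 14]
In a BST, the LCA of p=9, q=23 is the first node v on the
root-to-leaf path with p <= v <= q (go left if both < v, right if both > v).
Walk from root:
  at 45: both 9 and 23 < 45, go left
  at 41: both 9 and 23 < 41, go left
  at 31: both 9 and 23 < 31, go left
  at 15: 9 <= 15 <= 23, this is the LCA
LCA = 15


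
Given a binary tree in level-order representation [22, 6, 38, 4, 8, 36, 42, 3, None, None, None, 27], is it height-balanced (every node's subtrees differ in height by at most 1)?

Tree (level-order array): [22, 6, 38, 4, 8, 36, 42, 3, None, None, None, 27]
Definition: a tree is height-balanced if, at every node, |h(left) - h(right)| <= 1 (empty subtree has height -1).
Bottom-up per-node check:
  node 3: h_left=-1, h_right=-1, diff=0 [OK], height=0
  node 4: h_left=0, h_right=-1, diff=1 [OK], height=1
  node 8: h_left=-1, h_right=-1, diff=0 [OK], height=0
  node 6: h_left=1, h_right=0, diff=1 [OK], height=2
  node 27: h_left=-1, h_right=-1, diff=0 [OK], height=0
  node 36: h_left=0, h_right=-1, diff=1 [OK], height=1
  node 42: h_left=-1, h_right=-1, diff=0 [OK], height=0
  node 38: h_left=1, h_right=0, diff=1 [OK], height=2
  node 22: h_left=2, h_right=2, diff=0 [OK], height=3
All nodes satisfy the balance condition.
Result: Balanced


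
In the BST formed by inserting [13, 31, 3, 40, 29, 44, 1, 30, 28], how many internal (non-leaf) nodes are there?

Tree built from: [13, 31, 3, 40, 29, 44, 1, 30, 28]
Tree (level-order array): [13, 3, 31, 1, None, 29, 40, None, None, 28, 30, None, 44]
Rule: An internal node has at least one child.
Per-node child counts:
  node 13: 2 child(ren)
  node 3: 1 child(ren)
  node 1: 0 child(ren)
  node 31: 2 child(ren)
  node 29: 2 child(ren)
  node 28: 0 child(ren)
  node 30: 0 child(ren)
  node 40: 1 child(ren)
  node 44: 0 child(ren)
Matching nodes: [13, 3, 31, 29, 40]
Count of internal (non-leaf) nodes: 5


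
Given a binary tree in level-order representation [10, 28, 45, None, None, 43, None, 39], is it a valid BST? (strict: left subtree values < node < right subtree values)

Level-order array: [10, 28, 45, None, None, 43, None, 39]
Validate using subtree bounds (lo, hi): at each node, require lo < value < hi,
then recurse left with hi=value and right with lo=value.
Preorder trace (stopping at first violation):
  at node 10 with bounds (-inf, +inf): OK
  at node 28 with bounds (-inf, 10): VIOLATION
Node 28 violates its bound: not (-inf < 28 < 10).
Result: Not a valid BST


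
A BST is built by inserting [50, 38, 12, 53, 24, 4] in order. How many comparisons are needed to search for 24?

Search path for 24: 50 -> 38 -> 12 -> 24
Found: True
Comparisons: 4


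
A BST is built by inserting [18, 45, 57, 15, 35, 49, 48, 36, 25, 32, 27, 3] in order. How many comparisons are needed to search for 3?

Search path for 3: 18 -> 15 -> 3
Found: True
Comparisons: 3


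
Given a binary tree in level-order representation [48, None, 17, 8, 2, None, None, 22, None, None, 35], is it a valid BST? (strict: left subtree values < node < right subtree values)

Level-order array: [48, None, 17, 8, 2, None, None, 22, None, None, 35]
Validate using subtree bounds (lo, hi): at each node, require lo < value < hi,
then recurse left with hi=value and right with lo=value.
Preorder trace (stopping at first violation):
  at node 48 with bounds (-inf, +inf): OK
  at node 17 with bounds (48, +inf): VIOLATION
Node 17 violates its bound: not (48 < 17 < +inf).
Result: Not a valid BST


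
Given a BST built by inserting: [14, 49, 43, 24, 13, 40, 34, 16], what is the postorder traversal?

Tree insertion order: [14, 49, 43, 24, 13, 40, 34, 16]
Tree (level-order array): [14, 13, 49, None, None, 43, None, 24, None, 16, 40, None, None, 34]
Postorder traversal: [13, 16, 34, 40, 24, 43, 49, 14]


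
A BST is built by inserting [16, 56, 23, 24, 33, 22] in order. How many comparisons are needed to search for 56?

Search path for 56: 16 -> 56
Found: True
Comparisons: 2


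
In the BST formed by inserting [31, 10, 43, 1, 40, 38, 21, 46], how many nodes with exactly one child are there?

Tree built from: [31, 10, 43, 1, 40, 38, 21, 46]
Tree (level-order array): [31, 10, 43, 1, 21, 40, 46, None, None, None, None, 38]
Rule: These are nodes with exactly 1 non-null child.
Per-node child counts:
  node 31: 2 child(ren)
  node 10: 2 child(ren)
  node 1: 0 child(ren)
  node 21: 0 child(ren)
  node 43: 2 child(ren)
  node 40: 1 child(ren)
  node 38: 0 child(ren)
  node 46: 0 child(ren)
Matching nodes: [40]
Count of nodes with exactly one child: 1


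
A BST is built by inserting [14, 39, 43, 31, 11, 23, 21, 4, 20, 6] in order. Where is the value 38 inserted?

Starting tree (level order): [14, 11, 39, 4, None, 31, 43, None, 6, 23, None, None, None, None, None, 21, None, 20]
Insertion path: 14 -> 39 -> 31
Result: insert 38 as right child of 31
Final tree (level order): [14, 11, 39, 4, None, 31, 43, None, 6, 23, 38, None, None, None, None, 21, None, None, None, 20]


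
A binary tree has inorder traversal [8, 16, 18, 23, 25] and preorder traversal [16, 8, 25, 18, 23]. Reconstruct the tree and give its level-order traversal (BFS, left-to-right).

Inorder:  [8, 16, 18, 23, 25]
Preorder: [16, 8, 25, 18, 23]
Algorithm: preorder visits root first, so consume preorder in order;
for each root, split the current inorder slice at that value into
left-subtree inorder and right-subtree inorder, then recurse.
Recursive splits:
  root=16; inorder splits into left=[8], right=[18, 23, 25]
  root=8; inorder splits into left=[], right=[]
  root=25; inorder splits into left=[18, 23], right=[]
  root=18; inorder splits into left=[], right=[23]
  root=23; inorder splits into left=[], right=[]
Reconstructed level-order: [16, 8, 25, 18, 23]


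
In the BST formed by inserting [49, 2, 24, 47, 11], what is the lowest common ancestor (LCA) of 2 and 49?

Tree insertion order: [49, 2, 24, 47, 11]
Tree (level-order array): [49, 2, None, None, 24, 11, 47]
In a BST, the LCA of p=2, q=49 is the first node v on the
root-to-leaf path with p <= v <= q (go left if both < v, right if both > v).
Walk from root:
  at 49: 2 <= 49 <= 49, this is the LCA
LCA = 49


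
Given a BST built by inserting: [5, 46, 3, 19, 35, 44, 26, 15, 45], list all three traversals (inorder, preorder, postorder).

Tree insertion order: [5, 46, 3, 19, 35, 44, 26, 15, 45]
Tree (level-order array): [5, 3, 46, None, None, 19, None, 15, 35, None, None, 26, 44, None, None, None, 45]
Inorder (L, root, R): [3, 5, 15, 19, 26, 35, 44, 45, 46]
Preorder (root, L, R): [5, 3, 46, 19, 15, 35, 26, 44, 45]
Postorder (L, R, root): [3, 15, 26, 45, 44, 35, 19, 46, 5]


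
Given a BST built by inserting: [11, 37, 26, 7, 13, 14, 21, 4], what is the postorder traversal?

Tree insertion order: [11, 37, 26, 7, 13, 14, 21, 4]
Tree (level-order array): [11, 7, 37, 4, None, 26, None, None, None, 13, None, None, 14, None, 21]
Postorder traversal: [4, 7, 21, 14, 13, 26, 37, 11]


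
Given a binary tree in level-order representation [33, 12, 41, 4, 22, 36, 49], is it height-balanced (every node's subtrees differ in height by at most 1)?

Tree (level-order array): [33, 12, 41, 4, 22, 36, 49]
Definition: a tree is height-balanced if, at every node, |h(left) - h(right)| <= 1 (empty subtree has height -1).
Bottom-up per-node check:
  node 4: h_left=-1, h_right=-1, diff=0 [OK], height=0
  node 22: h_left=-1, h_right=-1, diff=0 [OK], height=0
  node 12: h_left=0, h_right=0, diff=0 [OK], height=1
  node 36: h_left=-1, h_right=-1, diff=0 [OK], height=0
  node 49: h_left=-1, h_right=-1, diff=0 [OK], height=0
  node 41: h_left=0, h_right=0, diff=0 [OK], height=1
  node 33: h_left=1, h_right=1, diff=0 [OK], height=2
All nodes satisfy the balance condition.
Result: Balanced


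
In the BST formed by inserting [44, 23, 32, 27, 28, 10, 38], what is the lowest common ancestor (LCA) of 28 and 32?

Tree insertion order: [44, 23, 32, 27, 28, 10, 38]
Tree (level-order array): [44, 23, None, 10, 32, None, None, 27, 38, None, 28]
In a BST, the LCA of p=28, q=32 is the first node v on the
root-to-leaf path with p <= v <= q (go left if both < v, right if both > v).
Walk from root:
  at 44: both 28 and 32 < 44, go left
  at 23: both 28 and 32 > 23, go right
  at 32: 28 <= 32 <= 32, this is the LCA
LCA = 32


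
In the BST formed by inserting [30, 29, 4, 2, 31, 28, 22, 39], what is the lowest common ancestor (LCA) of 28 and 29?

Tree insertion order: [30, 29, 4, 2, 31, 28, 22, 39]
Tree (level-order array): [30, 29, 31, 4, None, None, 39, 2, 28, None, None, None, None, 22]
In a BST, the LCA of p=28, q=29 is the first node v on the
root-to-leaf path with p <= v <= q (go left if both < v, right if both > v).
Walk from root:
  at 30: both 28 and 29 < 30, go left
  at 29: 28 <= 29 <= 29, this is the LCA
LCA = 29


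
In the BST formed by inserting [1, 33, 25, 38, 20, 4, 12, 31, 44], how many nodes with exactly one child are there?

Tree built from: [1, 33, 25, 38, 20, 4, 12, 31, 44]
Tree (level-order array): [1, None, 33, 25, 38, 20, 31, None, 44, 4, None, None, None, None, None, None, 12]
Rule: These are nodes with exactly 1 non-null child.
Per-node child counts:
  node 1: 1 child(ren)
  node 33: 2 child(ren)
  node 25: 2 child(ren)
  node 20: 1 child(ren)
  node 4: 1 child(ren)
  node 12: 0 child(ren)
  node 31: 0 child(ren)
  node 38: 1 child(ren)
  node 44: 0 child(ren)
Matching nodes: [1, 20, 4, 38]
Count of nodes with exactly one child: 4


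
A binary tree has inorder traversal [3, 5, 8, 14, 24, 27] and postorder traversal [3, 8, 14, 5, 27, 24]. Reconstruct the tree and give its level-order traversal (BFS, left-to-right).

Inorder:   [3, 5, 8, 14, 24, 27]
Postorder: [3, 8, 14, 5, 27, 24]
Algorithm: postorder visits root last, so walk postorder right-to-left;
each value is the root of the current inorder slice — split it at that
value, recurse on the right subtree first, then the left.
Recursive splits:
  root=24; inorder splits into left=[3, 5, 8, 14], right=[27]
  root=27; inorder splits into left=[], right=[]
  root=5; inorder splits into left=[3], right=[8, 14]
  root=14; inorder splits into left=[8], right=[]
  root=8; inorder splits into left=[], right=[]
  root=3; inorder splits into left=[], right=[]
Reconstructed level-order: [24, 5, 27, 3, 14, 8]


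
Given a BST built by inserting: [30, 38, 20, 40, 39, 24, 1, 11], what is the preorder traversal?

Tree insertion order: [30, 38, 20, 40, 39, 24, 1, 11]
Tree (level-order array): [30, 20, 38, 1, 24, None, 40, None, 11, None, None, 39]
Preorder traversal: [30, 20, 1, 11, 24, 38, 40, 39]


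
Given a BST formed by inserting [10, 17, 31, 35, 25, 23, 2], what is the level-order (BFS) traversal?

Tree insertion order: [10, 17, 31, 35, 25, 23, 2]
Tree (level-order array): [10, 2, 17, None, None, None, 31, 25, 35, 23]
BFS from the root, enqueuing left then right child of each popped node:
  queue [10] -> pop 10, enqueue [2, 17], visited so far: [10]
  queue [2, 17] -> pop 2, enqueue [none], visited so far: [10, 2]
  queue [17] -> pop 17, enqueue [31], visited so far: [10, 2, 17]
  queue [31] -> pop 31, enqueue [25, 35], visited so far: [10, 2, 17, 31]
  queue [25, 35] -> pop 25, enqueue [23], visited so far: [10, 2, 17, 31, 25]
  queue [35, 23] -> pop 35, enqueue [none], visited so far: [10, 2, 17, 31, 25, 35]
  queue [23] -> pop 23, enqueue [none], visited so far: [10, 2, 17, 31, 25, 35, 23]
Result: [10, 2, 17, 31, 25, 35, 23]


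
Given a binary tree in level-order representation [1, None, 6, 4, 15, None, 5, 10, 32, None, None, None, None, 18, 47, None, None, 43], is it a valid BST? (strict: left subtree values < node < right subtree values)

Level-order array: [1, None, 6, 4, 15, None, 5, 10, 32, None, None, None, None, 18, 47, None, None, 43]
Validate using subtree bounds (lo, hi): at each node, require lo < value < hi,
then recurse left with hi=value and right with lo=value.
Preorder trace (stopping at first violation):
  at node 1 with bounds (-inf, +inf): OK
  at node 6 with bounds (1, +inf): OK
  at node 4 with bounds (1, 6): OK
  at node 5 with bounds (4, 6): OK
  at node 15 with bounds (6, +inf): OK
  at node 10 with bounds (6, 15): OK
  at node 32 with bounds (15, +inf): OK
  at node 18 with bounds (15, 32): OK
  at node 47 with bounds (32, +inf): OK
  at node 43 with bounds (32, 47): OK
No violation found at any node.
Result: Valid BST


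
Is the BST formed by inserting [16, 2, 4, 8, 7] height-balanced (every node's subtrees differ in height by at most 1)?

Tree (level-order array): [16, 2, None, None, 4, None, 8, 7]
Definition: a tree is height-balanced if, at every node, |h(left) - h(right)| <= 1 (empty subtree has height -1).
Bottom-up per-node check:
  node 7: h_left=-1, h_right=-1, diff=0 [OK], height=0
  node 8: h_left=0, h_right=-1, diff=1 [OK], height=1
  node 4: h_left=-1, h_right=1, diff=2 [FAIL (|-1-1|=2 > 1)], height=2
  node 2: h_left=-1, h_right=2, diff=3 [FAIL (|-1-2|=3 > 1)], height=3
  node 16: h_left=3, h_right=-1, diff=4 [FAIL (|3--1|=4 > 1)], height=4
Node 4 violates the condition: |-1 - 1| = 2 > 1.
Result: Not balanced


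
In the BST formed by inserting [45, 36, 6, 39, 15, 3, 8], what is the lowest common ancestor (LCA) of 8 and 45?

Tree insertion order: [45, 36, 6, 39, 15, 3, 8]
Tree (level-order array): [45, 36, None, 6, 39, 3, 15, None, None, None, None, 8]
In a BST, the LCA of p=8, q=45 is the first node v on the
root-to-leaf path with p <= v <= q (go left if both < v, right if both > v).
Walk from root:
  at 45: 8 <= 45 <= 45, this is the LCA
LCA = 45


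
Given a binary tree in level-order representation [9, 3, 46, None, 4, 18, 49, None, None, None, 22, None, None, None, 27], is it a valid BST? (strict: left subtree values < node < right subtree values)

Level-order array: [9, 3, 46, None, 4, 18, 49, None, None, None, 22, None, None, None, 27]
Validate using subtree bounds (lo, hi): at each node, require lo < value < hi,
then recurse left with hi=value and right with lo=value.
Preorder trace (stopping at first violation):
  at node 9 with bounds (-inf, +inf): OK
  at node 3 with bounds (-inf, 9): OK
  at node 4 with bounds (3, 9): OK
  at node 46 with bounds (9, +inf): OK
  at node 18 with bounds (9, 46): OK
  at node 22 with bounds (18, 46): OK
  at node 27 with bounds (22, 46): OK
  at node 49 with bounds (46, +inf): OK
No violation found at any node.
Result: Valid BST


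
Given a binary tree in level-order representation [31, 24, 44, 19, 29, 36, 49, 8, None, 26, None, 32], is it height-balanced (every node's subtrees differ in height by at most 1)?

Tree (level-order array): [31, 24, 44, 19, 29, 36, 49, 8, None, 26, None, 32]
Definition: a tree is height-balanced if, at every node, |h(left) - h(right)| <= 1 (empty subtree has height -1).
Bottom-up per-node check:
  node 8: h_left=-1, h_right=-1, diff=0 [OK], height=0
  node 19: h_left=0, h_right=-1, diff=1 [OK], height=1
  node 26: h_left=-1, h_right=-1, diff=0 [OK], height=0
  node 29: h_left=0, h_right=-1, diff=1 [OK], height=1
  node 24: h_left=1, h_right=1, diff=0 [OK], height=2
  node 32: h_left=-1, h_right=-1, diff=0 [OK], height=0
  node 36: h_left=0, h_right=-1, diff=1 [OK], height=1
  node 49: h_left=-1, h_right=-1, diff=0 [OK], height=0
  node 44: h_left=1, h_right=0, diff=1 [OK], height=2
  node 31: h_left=2, h_right=2, diff=0 [OK], height=3
All nodes satisfy the balance condition.
Result: Balanced


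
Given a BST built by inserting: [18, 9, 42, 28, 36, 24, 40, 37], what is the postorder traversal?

Tree insertion order: [18, 9, 42, 28, 36, 24, 40, 37]
Tree (level-order array): [18, 9, 42, None, None, 28, None, 24, 36, None, None, None, 40, 37]
Postorder traversal: [9, 24, 37, 40, 36, 28, 42, 18]


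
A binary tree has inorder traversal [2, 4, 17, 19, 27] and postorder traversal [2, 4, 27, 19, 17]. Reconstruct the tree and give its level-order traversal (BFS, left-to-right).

Inorder:   [2, 4, 17, 19, 27]
Postorder: [2, 4, 27, 19, 17]
Algorithm: postorder visits root last, so walk postorder right-to-left;
each value is the root of the current inorder slice — split it at that
value, recurse on the right subtree first, then the left.
Recursive splits:
  root=17; inorder splits into left=[2, 4], right=[19, 27]
  root=19; inorder splits into left=[], right=[27]
  root=27; inorder splits into left=[], right=[]
  root=4; inorder splits into left=[2], right=[]
  root=2; inorder splits into left=[], right=[]
Reconstructed level-order: [17, 4, 19, 2, 27]


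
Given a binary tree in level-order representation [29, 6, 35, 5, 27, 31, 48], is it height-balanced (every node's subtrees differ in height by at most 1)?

Tree (level-order array): [29, 6, 35, 5, 27, 31, 48]
Definition: a tree is height-balanced if, at every node, |h(left) - h(right)| <= 1 (empty subtree has height -1).
Bottom-up per-node check:
  node 5: h_left=-1, h_right=-1, diff=0 [OK], height=0
  node 27: h_left=-1, h_right=-1, diff=0 [OK], height=0
  node 6: h_left=0, h_right=0, diff=0 [OK], height=1
  node 31: h_left=-1, h_right=-1, diff=0 [OK], height=0
  node 48: h_left=-1, h_right=-1, diff=0 [OK], height=0
  node 35: h_left=0, h_right=0, diff=0 [OK], height=1
  node 29: h_left=1, h_right=1, diff=0 [OK], height=2
All nodes satisfy the balance condition.
Result: Balanced


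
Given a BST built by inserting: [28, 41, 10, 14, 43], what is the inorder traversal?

Tree insertion order: [28, 41, 10, 14, 43]
Tree (level-order array): [28, 10, 41, None, 14, None, 43]
Inorder traversal: [10, 14, 28, 41, 43]


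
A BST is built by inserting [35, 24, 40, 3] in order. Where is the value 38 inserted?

Starting tree (level order): [35, 24, 40, 3]
Insertion path: 35 -> 40
Result: insert 38 as left child of 40
Final tree (level order): [35, 24, 40, 3, None, 38]


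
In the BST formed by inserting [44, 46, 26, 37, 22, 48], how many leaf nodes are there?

Tree built from: [44, 46, 26, 37, 22, 48]
Tree (level-order array): [44, 26, 46, 22, 37, None, 48]
Rule: A leaf has 0 children.
Per-node child counts:
  node 44: 2 child(ren)
  node 26: 2 child(ren)
  node 22: 0 child(ren)
  node 37: 0 child(ren)
  node 46: 1 child(ren)
  node 48: 0 child(ren)
Matching nodes: [22, 37, 48]
Count of leaf nodes: 3


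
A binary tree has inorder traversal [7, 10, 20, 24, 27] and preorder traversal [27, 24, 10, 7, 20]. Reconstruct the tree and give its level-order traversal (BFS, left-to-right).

Inorder:  [7, 10, 20, 24, 27]
Preorder: [27, 24, 10, 7, 20]
Algorithm: preorder visits root first, so consume preorder in order;
for each root, split the current inorder slice at that value into
left-subtree inorder and right-subtree inorder, then recurse.
Recursive splits:
  root=27; inorder splits into left=[7, 10, 20, 24], right=[]
  root=24; inorder splits into left=[7, 10, 20], right=[]
  root=10; inorder splits into left=[7], right=[20]
  root=7; inorder splits into left=[], right=[]
  root=20; inorder splits into left=[], right=[]
Reconstructed level-order: [27, 24, 10, 7, 20]


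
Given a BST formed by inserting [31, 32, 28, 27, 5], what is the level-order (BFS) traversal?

Tree insertion order: [31, 32, 28, 27, 5]
Tree (level-order array): [31, 28, 32, 27, None, None, None, 5]
BFS from the root, enqueuing left then right child of each popped node:
  queue [31] -> pop 31, enqueue [28, 32], visited so far: [31]
  queue [28, 32] -> pop 28, enqueue [27], visited so far: [31, 28]
  queue [32, 27] -> pop 32, enqueue [none], visited so far: [31, 28, 32]
  queue [27] -> pop 27, enqueue [5], visited so far: [31, 28, 32, 27]
  queue [5] -> pop 5, enqueue [none], visited so far: [31, 28, 32, 27, 5]
Result: [31, 28, 32, 27, 5]


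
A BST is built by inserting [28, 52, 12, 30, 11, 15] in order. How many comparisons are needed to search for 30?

Search path for 30: 28 -> 52 -> 30
Found: True
Comparisons: 3


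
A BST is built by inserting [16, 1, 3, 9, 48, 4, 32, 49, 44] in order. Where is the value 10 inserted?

Starting tree (level order): [16, 1, 48, None, 3, 32, 49, None, 9, None, 44, None, None, 4]
Insertion path: 16 -> 1 -> 3 -> 9
Result: insert 10 as right child of 9
Final tree (level order): [16, 1, 48, None, 3, 32, 49, None, 9, None, 44, None, None, 4, 10]


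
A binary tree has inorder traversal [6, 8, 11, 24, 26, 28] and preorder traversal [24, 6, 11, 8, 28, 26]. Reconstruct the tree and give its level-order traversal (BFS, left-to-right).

Inorder:  [6, 8, 11, 24, 26, 28]
Preorder: [24, 6, 11, 8, 28, 26]
Algorithm: preorder visits root first, so consume preorder in order;
for each root, split the current inorder slice at that value into
left-subtree inorder and right-subtree inorder, then recurse.
Recursive splits:
  root=24; inorder splits into left=[6, 8, 11], right=[26, 28]
  root=6; inorder splits into left=[], right=[8, 11]
  root=11; inorder splits into left=[8], right=[]
  root=8; inorder splits into left=[], right=[]
  root=28; inorder splits into left=[26], right=[]
  root=26; inorder splits into left=[], right=[]
Reconstructed level-order: [24, 6, 28, 11, 26, 8]


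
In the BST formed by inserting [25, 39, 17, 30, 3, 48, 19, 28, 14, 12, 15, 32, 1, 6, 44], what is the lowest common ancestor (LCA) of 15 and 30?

Tree insertion order: [25, 39, 17, 30, 3, 48, 19, 28, 14, 12, 15, 32, 1, 6, 44]
Tree (level-order array): [25, 17, 39, 3, 19, 30, 48, 1, 14, None, None, 28, 32, 44, None, None, None, 12, 15, None, None, None, None, None, None, 6]
In a BST, the LCA of p=15, q=30 is the first node v on the
root-to-leaf path with p <= v <= q (go left if both < v, right if both > v).
Walk from root:
  at 25: 15 <= 25 <= 30, this is the LCA
LCA = 25


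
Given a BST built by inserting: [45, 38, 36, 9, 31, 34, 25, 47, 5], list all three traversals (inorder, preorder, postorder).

Tree insertion order: [45, 38, 36, 9, 31, 34, 25, 47, 5]
Tree (level-order array): [45, 38, 47, 36, None, None, None, 9, None, 5, 31, None, None, 25, 34]
Inorder (L, root, R): [5, 9, 25, 31, 34, 36, 38, 45, 47]
Preorder (root, L, R): [45, 38, 36, 9, 5, 31, 25, 34, 47]
Postorder (L, R, root): [5, 25, 34, 31, 9, 36, 38, 47, 45]


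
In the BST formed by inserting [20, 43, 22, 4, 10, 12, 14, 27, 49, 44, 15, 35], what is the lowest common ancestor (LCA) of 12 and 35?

Tree insertion order: [20, 43, 22, 4, 10, 12, 14, 27, 49, 44, 15, 35]
Tree (level-order array): [20, 4, 43, None, 10, 22, 49, None, 12, None, 27, 44, None, None, 14, None, 35, None, None, None, 15]
In a BST, the LCA of p=12, q=35 is the first node v on the
root-to-leaf path with p <= v <= q (go left if both < v, right if both > v).
Walk from root:
  at 20: 12 <= 20 <= 35, this is the LCA
LCA = 20


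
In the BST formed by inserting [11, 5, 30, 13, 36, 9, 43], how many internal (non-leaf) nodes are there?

Tree built from: [11, 5, 30, 13, 36, 9, 43]
Tree (level-order array): [11, 5, 30, None, 9, 13, 36, None, None, None, None, None, 43]
Rule: An internal node has at least one child.
Per-node child counts:
  node 11: 2 child(ren)
  node 5: 1 child(ren)
  node 9: 0 child(ren)
  node 30: 2 child(ren)
  node 13: 0 child(ren)
  node 36: 1 child(ren)
  node 43: 0 child(ren)
Matching nodes: [11, 5, 30, 36]
Count of internal (non-leaf) nodes: 4


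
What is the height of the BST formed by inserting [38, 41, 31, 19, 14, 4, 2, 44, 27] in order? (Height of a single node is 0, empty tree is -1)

Insertion order: [38, 41, 31, 19, 14, 4, 2, 44, 27]
Tree (level-order array): [38, 31, 41, 19, None, None, 44, 14, 27, None, None, 4, None, None, None, 2]
Compute height bottom-up (empty subtree = -1):
  height(2) = 1 + max(-1, -1) = 0
  height(4) = 1 + max(0, -1) = 1
  height(14) = 1 + max(1, -1) = 2
  height(27) = 1 + max(-1, -1) = 0
  height(19) = 1 + max(2, 0) = 3
  height(31) = 1 + max(3, -1) = 4
  height(44) = 1 + max(-1, -1) = 0
  height(41) = 1 + max(-1, 0) = 1
  height(38) = 1 + max(4, 1) = 5
Height = 5


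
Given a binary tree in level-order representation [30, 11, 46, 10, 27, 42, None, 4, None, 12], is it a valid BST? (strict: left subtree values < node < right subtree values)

Level-order array: [30, 11, 46, 10, 27, 42, None, 4, None, 12]
Validate using subtree bounds (lo, hi): at each node, require lo < value < hi,
then recurse left with hi=value and right with lo=value.
Preorder trace (stopping at first violation):
  at node 30 with bounds (-inf, +inf): OK
  at node 11 with bounds (-inf, 30): OK
  at node 10 with bounds (-inf, 11): OK
  at node 4 with bounds (-inf, 10): OK
  at node 27 with bounds (11, 30): OK
  at node 12 with bounds (11, 27): OK
  at node 46 with bounds (30, +inf): OK
  at node 42 with bounds (30, 46): OK
No violation found at any node.
Result: Valid BST


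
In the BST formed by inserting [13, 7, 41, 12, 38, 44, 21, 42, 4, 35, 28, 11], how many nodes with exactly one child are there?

Tree built from: [13, 7, 41, 12, 38, 44, 21, 42, 4, 35, 28, 11]
Tree (level-order array): [13, 7, 41, 4, 12, 38, 44, None, None, 11, None, 21, None, 42, None, None, None, None, 35, None, None, 28]
Rule: These are nodes with exactly 1 non-null child.
Per-node child counts:
  node 13: 2 child(ren)
  node 7: 2 child(ren)
  node 4: 0 child(ren)
  node 12: 1 child(ren)
  node 11: 0 child(ren)
  node 41: 2 child(ren)
  node 38: 1 child(ren)
  node 21: 1 child(ren)
  node 35: 1 child(ren)
  node 28: 0 child(ren)
  node 44: 1 child(ren)
  node 42: 0 child(ren)
Matching nodes: [12, 38, 21, 35, 44]
Count of nodes with exactly one child: 5


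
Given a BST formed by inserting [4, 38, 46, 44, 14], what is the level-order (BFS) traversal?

Tree insertion order: [4, 38, 46, 44, 14]
Tree (level-order array): [4, None, 38, 14, 46, None, None, 44]
BFS from the root, enqueuing left then right child of each popped node:
  queue [4] -> pop 4, enqueue [38], visited so far: [4]
  queue [38] -> pop 38, enqueue [14, 46], visited so far: [4, 38]
  queue [14, 46] -> pop 14, enqueue [none], visited so far: [4, 38, 14]
  queue [46] -> pop 46, enqueue [44], visited so far: [4, 38, 14, 46]
  queue [44] -> pop 44, enqueue [none], visited so far: [4, 38, 14, 46, 44]
Result: [4, 38, 14, 46, 44]


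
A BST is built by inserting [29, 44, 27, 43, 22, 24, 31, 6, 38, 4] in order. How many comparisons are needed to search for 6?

Search path for 6: 29 -> 27 -> 22 -> 6
Found: True
Comparisons: 4


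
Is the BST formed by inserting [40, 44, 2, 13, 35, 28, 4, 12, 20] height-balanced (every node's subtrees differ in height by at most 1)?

Tree (level-order array): [40, 2, 44, None, 13, None, None, 4, 35, None, 12, 28, None, None, None, 20]
Definition: a tree is height-balanced if, at every node, |h(left) - h(right)| <= 1 (empty subtree has height -1).
Bottom-up per-node check:
  node 12: h_left=-1, h_right=-1, diff=0 [OK], height=0
  node 4: h_left=-1, h_right=0, diff=1 [OK], height=1
  node 20: h_left=-1, h_right=-1, diff=0 [OK], height=0
  node 28: h_left=0, h_right=-1, diff=1 [OK], height=1
  node 35: h_left=1, h_right=-1, diff=2 [FAIL (|1--1|=2 > 1)], height=2
  node 13: h_left=1, h_right=2, diff=1 [OK], height=3
  node 2: h_left=-1, h_right=3, diff=4 [FAIL (|-1-3|=4 > 1)], height=4
  node 44: h_left=-1, h_right=-1, diff=0 [OK], height=0
  node 40: h_left=4, h_right=0, diff=4 [FAIL (|4-0|=4 > 1)], height=5
Node 35 violates the condition: |1 - -1| = 2 > 1.
Result: Not balanced


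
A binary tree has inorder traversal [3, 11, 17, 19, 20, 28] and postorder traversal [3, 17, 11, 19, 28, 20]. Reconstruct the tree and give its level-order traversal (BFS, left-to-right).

Inorder:   [3, 11, 17, 19, 20, 28]
Postorder: [3, 17, 11, 19, 28, 20]
Algorithm: postorder visits root last, so walk postorder right-to-left;
each value is the root of the current inorder slice — split it at that
value, recurse on the right subtree first, then the left.
Recursive splits:
  root=20; inorder splits into left=[3, 11, 17, 19], right=[28]
  root=28; inorder splits into left=[], right=[]
  root=19; inorder splits into left=[3, 11, 17], right=[]
  root=11; inorder splits into left=[3], right=[17]
  root=17; inorder splits into left=[], right=[]
  root=3; inorder splits into left=[], right=[]
Reconstructed level-order: [20, 19, 28, 11, 3, 17]


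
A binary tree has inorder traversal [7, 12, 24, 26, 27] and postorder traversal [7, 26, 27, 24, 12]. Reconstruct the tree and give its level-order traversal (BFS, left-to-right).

Inorder:   [7, 12, 24, 26, 27]
Postorder: [7, 26, 27, 24, 12]
Algorithm: postorder visits root last, so walk postorder right-to-left;
each value is the root of the current inorder slice — split it at that
value, recurse on the right subtree first, then the left.
Recursive splits:
  root=12; inorder splits into left=[7], right=[24, 26, 27]
  root=24; inorder splits into left=[], right=[26, 27]
  root=27; inorder splits into left=[26], right=[]
  root=26; inorder splits into left=[], right=[]
  root=7; inorder splits into left=[], right=[]
Reconstructed level-order: [12, 7, 24, 27, 26]


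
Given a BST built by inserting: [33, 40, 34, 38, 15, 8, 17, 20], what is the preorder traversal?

Tree insertion order: [33, 40, 34, 38, 15, 8, 17, 20]
Tree (level-order array): [33, 15, 40, 8, 17, 34, None, None, None, None, 20, None, 38]
Preorder traversal: [33, 15, 8, 17, 20, 40, 34, 38]


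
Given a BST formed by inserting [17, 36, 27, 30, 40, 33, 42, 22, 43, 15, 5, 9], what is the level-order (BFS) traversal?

Tree insertion order: [17, 36, 27, 30, 40, 33, 42, 22, 43, 15, 5, 9]
Tree (level-order array): [17, 15, 36, 5, None, 27, 40, None, 9, 22, 30, None, 42, None, None, None, None, None, 33, None, 43]
BFS from the root, enqueuing left then right child of each popped node:
  queue [17] -> pop 17, enqueue [15, 36], visited so far: [17]
  queue [15, 36] -> pop 15, enqueue [5], visited so far: [17, 15]
  queue [36, 5] -> pop 36, enqueue [27, 40], visited so far: [17, 15, 36]
  queue [5, 27, 40] -> pop 5, enqueue [9], visited so far: [17, 15, 36, 5]
  queue [27, 40, 9] -> pop 27, enqueue [22, 30], visited so far: [17, 15, 36, 5, 27]
  queue [40, 9, 22, 30] -> pop 40, enqueue [42], visited so far: [17, 15, 36, 5, 27, 40]
  queue [9, 22, 30, 42] -> pop 9, enqueue [none], visited so far: [17, 15, 36, 5, 27, 40, 9]
  queue [22, 30, 42] -> pop 22, enqueue [none], visited so far: [17, 15, 36, 5, 27, 40, 9, 22]
  queue [30, 42] -> pop 30, enqueue [33], visited so far: [17, 15, 36, 5, 27, 40, 9, 22, 30]
  queue [42, 33] -> pop 42, enqueue [43], visited so far: [17, 15, 36, 5, 27, 40, 9, 22, 30, 42]
  queue [33, 43] -> pop 33, enqueue [none], visited so far: [17, 15, 36, 5, 27, 40, 9, 22, 30, 42, 33]
  queue [43] -> pop 43, enqueue [none], visited so far: [17, 15, 36, 5, 27, 40, 9, 22, 30, 42, 33, 43]
Result: [17, 15, 36, 5, 27, 40, 9, 22, 30, 42, 33, 43]


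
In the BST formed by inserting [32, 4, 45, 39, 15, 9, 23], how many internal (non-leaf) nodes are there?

Tree built from: [32, 4, 45, 39, 15, 9, 23]
Tree (level-order array): [32, 4, 45, None, 15, 39, None, 9, 23]
Rule: An internal node has at least one child.
Per-node child counts:
  node 32: 2 child(ren)
  node 4: 1 child(ren)
  node 15: 2 child(ren)
  node 9: 0 child(ren)
  node 23: 0 child(ren)
  node 45: 1 child(ren)
  node 39: 0 child(ren)
Matching nodes: [32, 4, 15, 45]
Count of internal (non-leaf) nodes: 4


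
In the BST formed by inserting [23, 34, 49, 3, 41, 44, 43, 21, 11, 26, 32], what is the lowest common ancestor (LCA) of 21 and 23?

Tree insertion order: [23, 34, 49, 3, 41, 44, 43, 21, 11, 26, 32]
Tree (level-order array): [23, 3, 34, None, 21, 26, 49, 11, None, None, 32, 41, None, None, None, None, None, None, 44, 43]
In a BST, the LCA of p=21, q=23 is the first node v on the
root-to-leaf path with p <= v <= q (go left if both < v, right if both > v).
Walk from root:
  at 23: 21 <= 23 <= 23, this is the LCA
LCA = 23


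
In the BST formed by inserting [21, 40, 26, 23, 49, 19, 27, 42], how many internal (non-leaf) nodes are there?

Tree built from: [21, 40, 26, 23, 49, 19, 27, 42]
Tree (level-order array): [21, 19, 40, None, None, 26, 49, 23, 27, 42]
Rule: An internal node has at least one child.
Per-node child counts:
  node 21: 2 child(ren)
  node 19: 0 child(ren)
  node 40: 2 child(ren)
  node 26: 2 child(ren)
  node 23: 0 child(ren)
  node 27: 0 child(ren)
  node 49: 1 child(ren)
  node 42: 0 child(ren)
Matching nodes: [21, 40, 26, 49]
Count of internal (non-leaf) nodes: 4


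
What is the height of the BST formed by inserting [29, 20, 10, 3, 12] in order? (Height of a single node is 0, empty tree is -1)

Insertion order: [29, 20, 10, 3, 12]
Tree (level-order array): [29, 20, None, 10, None, 3, 12]
Compute height bottom-up (empty subtree = -1):
  height(3) = 1 + max(-1, -1) = 0
  height(12) = 1 + max(-1, -1) = 0
  height(10) = 1 + max(0, 0) = 1
  height(20) = 1 + max(1, -1) = 2
  height(29) = 1 + max(2, -1) = 3
Height = 3


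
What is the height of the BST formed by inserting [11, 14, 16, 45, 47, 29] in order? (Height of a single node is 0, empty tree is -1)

Insertion order: [11, 14, 16, 45, 47, 29]
Tree (level-order array): [11, None, 14, None, 16, None, 45, 29, 47]
Compute height bottom-up (empty subtree = -1):
  height(29) = 1 + max(-1, -1) = 0
  height(47) = 1 + max(-1, -1) = 0
  height(45) = 1 + max(0, 0) = 1
  height(16) = 1 + max(-1, 1) = 2
  height(14) = 1 + max(-1, 2) = 3
  height(11) = 1 + max(-1, 3) = 4
Height = 4


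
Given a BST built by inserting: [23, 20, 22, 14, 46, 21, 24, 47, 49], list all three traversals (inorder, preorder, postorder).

Tree insertion order: [23, 20, 22, 14, 46, 21, 24, 47, 49]
Tree (level-order array): [23, 20, 46, 14, 22, 24, 47, None, None, 21, None, None, None, None, 49]
Inorder (L, root, R): [14, 20, 21, 22, 23, 24, 46, 47, 49]
Preorder (root, L, R): [23, 20, 14, 22, 21, 46, 24, 47, 49]
Postorder (L, R, root): [14, 21, 22, 20, 24, 49, 47, 46, 23]


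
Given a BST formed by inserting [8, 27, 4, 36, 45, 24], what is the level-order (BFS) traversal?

Tree insertion order: [8, 27, 4, 36, 45, 24]
Tree (level-order array): [8, 4, 27, None, None, 24, 36, None, None, None, 45]
BFS from the root, enqueuing left then right child of each popped node:
  queue [8] -> pop 8, enqueue [4, 27], visited so far: [8]
  queue [4, 27] -> pop 4, enqueue [none], visited so far: [8, 4]
  queue [27] -> pop 27, enqueue [24, 36], visited so far: [8, 4, 27]
  queue [24, 36] -> pop 24, enqueue [none], visited so far: [8, 4, 27, 24]
  queue [36] -> pop 36, enqueue [45], visited so far: [8, 4, 27, 24, 36]
  queue [45] -> pop 45, enqueue [none], visited so far: [8, 4, 27, 24, 36, 45]
Result: [8, 4, 27, 24, 36, 45]


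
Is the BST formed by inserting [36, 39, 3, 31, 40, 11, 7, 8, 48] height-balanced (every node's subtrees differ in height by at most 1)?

Tree (level-order array): [36, 3, 39, None, 31, None, 40, 11, None, None, 48, 7, None, None, None, None, 8]
Definition: a tree is height-balanced if, at every node, |h(left) - h(right)| <= 1 (empty subtree has height -1).
Bottom-up per-node check:
  node 8: h_left=-1, h_right=-1, diff=0 [OK], height=0
  node 7: h_left=-1, h_right=0, diff=1 [OK], height=1
  node 11: h_left=1, h_right=-1, diff=2 [FAIL (|1--1|=2 > 1)], height=2
  node 31: h_left=2, h_right=-1, diff=3 [FAIL (|2--1|=3 > 1)], height=3
  node 3: h_left=-1, h_right=3, diff=4 [FAIL (|-1-3|=4 > 1)], height=4
  node 48: h_left=-1, h_right=-1, diff=0 [OK], height=0
  node 40: h_left=-1, h_right=0, diff=1 [OK], height=1
  node 39: h_left=-1, h_right=1, diff=2 [FAIL (|-1-1|=2 > 1)], height=2
  node 36: h_left=4, h_right=2, diff=2 [FAIL (|4-2|=2 > 1)], height=5
Node 11 violates the condition: |1 - -1| = 2 > 1.
Result: Not balanced


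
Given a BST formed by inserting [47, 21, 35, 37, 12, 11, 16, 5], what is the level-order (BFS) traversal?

Tree insertion order: [47, 21, 35, 37, 12, 11, 16, 5]
Tree (level-order array): [47, 21, None, 12, 35, 11, 16, None, 37, 5]
BFS from the root, enqueuing left then right child of each popped node:
  queue [47] -> pop 47, enqueue [21], visited so far: [47]
  queue [21] -> pop 21, enqueue [12, 35], visited so far: [47, 21]
  queue [12, 35] -> pop 12, enqueue [11, 16], visited so far: [47, 21, 12]
  queue [35, 11, 16] -> pop 35, enqueue [37], visited so far: [47, 21, 12, 35]
  queue [11, 16, 37] -> pop 11, enqueue [5], visited so far: [47, 21, 12, 35, 11]
  queue [16, 37, 5] -> pop 16, enqueue [none], visited so far: [47, 21, 12, 35, 11, 16]
  queue [37, 5] -> pop 37, enqueue [none], visited so far: [47, 21, 12, 35, 11, 16, 37]
  queue [5] -> pop 5, enqueue [none], visited so far: [47, 21, 12, 35, 11, 16, 37, 5]
Result: [47, 21, 12, 35, 11, 16, 37, 5]


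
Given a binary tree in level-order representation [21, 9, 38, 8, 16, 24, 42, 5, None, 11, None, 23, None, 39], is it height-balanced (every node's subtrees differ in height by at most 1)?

Tree (level-order array): [21, 9, 38, 8, 16, 24, 42, 5, None, 11, None, 23, None, 39]
Definition: a tree is height-balanced if, at every node, |h(left) - h(right)| <= 1 (empty subtree has height -1).
Bottom-up per-node check:
  node 5: h_left=-1, h_right=-1, diff=0 [OK], height=0
  node 8: h_left=0, h_right=-1, diff=1 [OK], height=1
  node 11: h_left=-1, h_right=-1, diff=0 [OK], height=0
  node 16: h_left=0, h_right=-1, diff=1 [OK], height=1
  node 9: h_left=1, h_right=1, diff=0 [OK], height=2
  node 23: h_left=-1, h_right=-1, diff=0 [OK], height=0
  node 24: h_left=0, h_right=-1, diff=1 [OK], height=1
  node 39: h_left=-1, h_right=-1, diff=0 [OK], height=0
  node 42: h_left=0, h_right=-1, diff=1 [OK], height=1
  node 38: h_left=1, h_right=1, diff=0 [OK], height=2
  node 21: h_left=2, h_right=2, diff=0 [OK], height=3
All nodes satisfy the balance condition.
Result: Balanced


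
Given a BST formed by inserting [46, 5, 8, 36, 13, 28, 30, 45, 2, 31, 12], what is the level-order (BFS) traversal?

Tree insertion order: [46, 5, 8, 36, 13, 28, 30, 45, 2, 31, 12]
Tree (level-order array): [46, 5, None, 2, 8, None, None, None, 36, 13, 45, 12, 28, None, None, None, None, None, 30, None, 31]
BFS from the root, enqueuing left then right child of each popped node:
  queue [46] -> pop 46, enqueue [5], visited so far: [46]
  queue [5] -> pop 5, enqueue [2, 8], visited so far: [46, 5]
  queue [2, 8] -> pop 2, enqueue [none], visited so far: [46, 5, 2]
  queue [8] -> pop 8, enqueue [36], visited so far: [46, 5, 2, 8]
  queue [36] -> pop 36, enqueue [13, 45], visited so far: [46, 5, 2, 8, 36]
  queue [13, 45] -> pop 13, enqueue [12, 28], visited so far: [46, 5, 2, 8, 36, 13]
  queue [45, 12, 28] -> pop 45, enqueue [none], visited so far: [46, 5, 2, 8, 36, 13, 45]
  queue [12, 28] -> pop 12, enqueue [none], visited so far: [46, 5, 2, 8, 36, 13, 45, 12]
  queue [28] -> pop 28, enqueue [30], visited so far: [46, 5, 2, 8, 36, 13, 45, 12, 28]
  queue [30] -> pop 30, enqueue [31], visited so far: [46, 5, 2, 8, 36, 13, 45, 12, 28, 30]
  queue [31] -> pop 31, enqueue [none], visited so far: [46, 5, 2, 8, 36, 13, 45, 12, 28, 30, 31]
Result: [46, 5, 2, 8, 36, 13, 45, 12, 28, 30, 31]
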